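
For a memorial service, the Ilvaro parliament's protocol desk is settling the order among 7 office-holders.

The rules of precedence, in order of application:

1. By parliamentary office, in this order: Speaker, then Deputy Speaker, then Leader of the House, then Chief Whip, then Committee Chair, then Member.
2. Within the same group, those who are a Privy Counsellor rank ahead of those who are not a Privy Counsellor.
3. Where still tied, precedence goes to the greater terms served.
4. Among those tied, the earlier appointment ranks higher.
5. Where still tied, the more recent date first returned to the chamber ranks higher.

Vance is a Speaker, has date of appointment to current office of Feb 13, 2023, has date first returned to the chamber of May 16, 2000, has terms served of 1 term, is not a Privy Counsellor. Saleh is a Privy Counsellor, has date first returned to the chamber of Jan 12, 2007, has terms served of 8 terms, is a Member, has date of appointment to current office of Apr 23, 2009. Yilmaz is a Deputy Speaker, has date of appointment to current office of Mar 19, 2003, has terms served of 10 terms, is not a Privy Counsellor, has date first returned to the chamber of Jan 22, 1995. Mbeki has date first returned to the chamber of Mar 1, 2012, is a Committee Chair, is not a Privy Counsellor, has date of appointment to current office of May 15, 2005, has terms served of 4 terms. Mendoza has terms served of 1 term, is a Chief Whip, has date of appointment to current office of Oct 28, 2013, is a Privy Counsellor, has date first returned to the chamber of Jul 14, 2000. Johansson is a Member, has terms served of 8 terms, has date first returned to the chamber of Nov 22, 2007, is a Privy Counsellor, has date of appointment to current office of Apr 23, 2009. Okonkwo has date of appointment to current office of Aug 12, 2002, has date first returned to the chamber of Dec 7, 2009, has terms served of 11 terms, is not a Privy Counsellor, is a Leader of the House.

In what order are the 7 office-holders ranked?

Vance, Yilmaz, Okonkwo, Mendoza, Mbeki, Johansson, Saleh

By parliamentary office: Vance (Speaker); then Yilmaz (Deputy Speaker); then Okonkwo (Leader of the House); then Mendoza (Chief Whip); then Mbeki (Committee Chair); then Johansson and Saleh (Member).
Johansson and Saleh are each a Privy Counsellor, so the next rule applies.
Johansson and Saleh both have terms served 8 terms, so the next rule applies.
Johansson and Saleh both have date of appointment to current office Apr 23, 2009, so the next rule applies.
Among Johansson and Saleh, by date first returned to the chamber (later first): Johansson (Nov 22, 2007) before Saleh (Jan 12, 2007).
Full order: Vance, Yilmaz, Okonkwo, Mendoza, Mbeki, Johansson, Saleh.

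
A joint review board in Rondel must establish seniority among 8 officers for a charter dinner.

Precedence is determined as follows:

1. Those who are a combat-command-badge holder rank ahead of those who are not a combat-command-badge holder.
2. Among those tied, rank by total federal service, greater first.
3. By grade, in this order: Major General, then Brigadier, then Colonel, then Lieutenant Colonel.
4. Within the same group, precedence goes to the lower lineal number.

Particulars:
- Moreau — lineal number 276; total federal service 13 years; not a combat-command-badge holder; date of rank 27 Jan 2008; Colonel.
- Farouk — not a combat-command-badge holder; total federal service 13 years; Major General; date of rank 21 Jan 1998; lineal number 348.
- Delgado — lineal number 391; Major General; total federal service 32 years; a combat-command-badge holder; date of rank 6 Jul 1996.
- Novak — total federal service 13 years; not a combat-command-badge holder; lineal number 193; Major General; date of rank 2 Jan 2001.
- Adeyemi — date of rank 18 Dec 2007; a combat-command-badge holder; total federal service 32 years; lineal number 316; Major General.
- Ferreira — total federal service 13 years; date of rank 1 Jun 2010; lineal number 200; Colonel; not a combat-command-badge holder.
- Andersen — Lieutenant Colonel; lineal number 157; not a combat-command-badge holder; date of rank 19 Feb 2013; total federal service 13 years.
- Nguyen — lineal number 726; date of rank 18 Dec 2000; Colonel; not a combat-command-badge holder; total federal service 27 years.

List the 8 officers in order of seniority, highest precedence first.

Adeyemi, Delgado, Nguyen, Novak, Farouk, Ferreira, Moreau, Andersen

By the first rule: Adeyemi and Delgado (both a combat-command-badge holder); then Nguyen, Novak, Farouk, Ferreira, Moreau and Andersen (each not a combat-command-badge holder).
Adeyemi and Delgado both have total federal service 32 years, so the next rule applies.
Adeyemi and Delgado are each Major General, so the next rule applies.
Among Adeyemi and Delgado, by lineal number (lower first): Adeyemi (316) before Delgado (391).
Among Nguyen, Novak, Farouk, Ferreira, Moreau and Andersen, by total federal service (higher first): Nguyen (27 years) before Novak, Farouk, Ferreira, Moreau and Andersen (13 years).
Among Novak, Farouk, Ferreira, Moreau and Andersen, by grade: Novak and Farouk (Major General) before Ferreira and Moreau (Colonel) before Andersen (Lieutenant Colonel).
Among Novak and Farouk, by lineal number (lower first): Novak (193) before Farouk (348).
Among Ferreira and Moreau, by lineal number (lower first): Ferreira (200) before Moreau (276).
Full order: Adeyemi, Delgado, Nguyen, Novak, Farouk, Ferreira, Moreau, Andersen.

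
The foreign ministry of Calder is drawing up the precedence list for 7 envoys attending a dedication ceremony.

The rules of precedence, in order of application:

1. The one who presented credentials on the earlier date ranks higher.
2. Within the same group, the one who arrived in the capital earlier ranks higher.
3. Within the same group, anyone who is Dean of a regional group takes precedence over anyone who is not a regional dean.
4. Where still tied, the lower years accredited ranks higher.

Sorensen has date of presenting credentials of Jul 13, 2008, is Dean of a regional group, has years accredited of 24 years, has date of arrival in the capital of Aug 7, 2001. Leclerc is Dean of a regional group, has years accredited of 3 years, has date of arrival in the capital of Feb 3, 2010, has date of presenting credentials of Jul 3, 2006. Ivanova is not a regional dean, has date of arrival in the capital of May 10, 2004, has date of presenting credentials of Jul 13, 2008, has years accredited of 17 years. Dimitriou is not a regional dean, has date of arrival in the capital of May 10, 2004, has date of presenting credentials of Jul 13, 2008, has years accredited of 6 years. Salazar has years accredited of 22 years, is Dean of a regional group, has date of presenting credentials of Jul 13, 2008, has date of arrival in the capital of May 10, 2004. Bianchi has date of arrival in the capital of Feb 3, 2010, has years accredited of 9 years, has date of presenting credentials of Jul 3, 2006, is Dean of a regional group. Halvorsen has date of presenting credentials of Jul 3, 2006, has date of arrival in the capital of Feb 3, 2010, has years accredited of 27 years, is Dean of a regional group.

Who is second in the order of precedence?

Bianchi

By date of presenting credentials (earlier first): Leclerc, Bianchi and Halvorsen (each Jul 3, 2006); then Sorensen, Salazar, Dimitriou and Ivanova (each Jul 13, 2008).
Leclerc, Bianchi and Halvorsen all have date of arrival in the capital Feb 3, 2010, so the next rule applies.
Leclerc, Bianchi and Halvorsen are each Dean of a regional group, so the next rule applies.
Among Leclerc, Bianchi and Halvorsen, by years accredited (lower first): Leclerc (3 years) before Bianchi (9 years) before Halvorsen (27 years).
Among Sorensen, Salazar, Dimitriou and Ivanova, by date of arrival in the capital (earlier first): Sorensen (Aug 7, 2001) before Salazar, Dimitriou and Ivanova (May 10, 2004).
Among Salazar, Dimitriou and Ivanova, Dean of a regional group before not a regional dean: Salazar (Dean of a regional group) before Dimitriou and Ivanova (not a regional dean).
Among Dimitriou and Ivanova, by years accredited (lower first): Dimitriou (6 years) before Ivanova (17 years).
Order: Leclerc, Bianchi, Halvorsen, Sorensen, Salazar, Dimitriou, Ivanova.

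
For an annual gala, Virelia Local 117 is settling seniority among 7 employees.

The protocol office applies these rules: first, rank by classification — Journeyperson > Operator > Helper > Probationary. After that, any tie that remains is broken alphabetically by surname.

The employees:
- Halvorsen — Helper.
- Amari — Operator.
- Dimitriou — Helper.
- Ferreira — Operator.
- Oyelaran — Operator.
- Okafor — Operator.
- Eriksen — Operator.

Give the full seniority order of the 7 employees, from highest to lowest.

Amari, Eriksen, Ferreira, Okafor, Oyelaran, Dimitriou, Halvorsen

By classification: Amari, Eriksen, Ferreira, Okafor and Oyelaran (Operator); then Dimitriou and Halvorsen (Helper).
Among Amari, Eriksen, Ferreira, Okafor and Oyelaran, alphabetically by surname: Amari before Eriksen before Ferreira before Okafor before Oyelaran.
Among Dimitriou and Halvorsen, alphabetically by surname: Dimitriou before Halvorsen.
Full order: Amari, Eriksen, Ferreira, Okafor, Oyelaran, Dimitriou, Halvorsen.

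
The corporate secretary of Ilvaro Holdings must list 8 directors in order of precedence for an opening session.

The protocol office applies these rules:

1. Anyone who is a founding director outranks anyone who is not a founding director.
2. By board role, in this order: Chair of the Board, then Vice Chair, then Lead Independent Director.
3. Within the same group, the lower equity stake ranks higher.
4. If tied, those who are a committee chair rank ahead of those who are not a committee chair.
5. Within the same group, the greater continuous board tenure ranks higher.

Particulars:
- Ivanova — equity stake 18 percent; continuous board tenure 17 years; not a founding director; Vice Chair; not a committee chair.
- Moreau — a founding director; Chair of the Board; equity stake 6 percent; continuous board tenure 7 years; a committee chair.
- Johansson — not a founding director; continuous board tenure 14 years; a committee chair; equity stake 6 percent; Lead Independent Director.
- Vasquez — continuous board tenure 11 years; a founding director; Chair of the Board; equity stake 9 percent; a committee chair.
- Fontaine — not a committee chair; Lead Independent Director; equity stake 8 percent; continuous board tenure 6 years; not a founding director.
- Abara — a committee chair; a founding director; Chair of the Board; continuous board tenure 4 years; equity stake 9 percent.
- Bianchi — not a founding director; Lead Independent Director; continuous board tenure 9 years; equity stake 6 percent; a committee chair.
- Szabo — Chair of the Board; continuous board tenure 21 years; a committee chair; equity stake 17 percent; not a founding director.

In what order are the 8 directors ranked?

Moreau, Vasquez, Abara, Szabo, Ivanova, Johansson, Bianchi, Fontaine

By the first rule: Moreau, Vasquez and Abara (each a founding director); then Szabo, Ivanova, Johansson, Bianchi and Fontaine (each not a founding director).
Moreau, Vasquez and Abara are each Chair of the Board, so the next rule applies.
Among Moreau, Vasquez and Abara, by equity stake (lower first): Moreau (6 percent) before Vasquez and Abara (9 percent).
Vasquez and Abara are each a committee chair, so the next rule applies.
Among Vasquez and Abara, by continuous board tenure (higher first): Vasquez (11 years) before Abara (4 years).
Among Szabo, Ivanova, Johansson, Bianchi and Fontaine, by board role: Szabo (Chair of the Board) before Ivanova (Vice Chair) before Johansson, Bianchi and Fontaine (Lead Independent Director).
Among Johansson, Bianchi and Fontaine, by equity stake (lower first): Johansson and Bianchi (6 percent) before Fontaine (8 percent).
Johansson and Bianchi are each a committee chair, so the next rule applies.
Among Johansson and Bianchi, by continuous board tenure (higher first): Johansson (14 years) before Bianchi (9 years).
Full order: Moreau, Vasquez, Abara, Szabo, Ivanova, Johansson, Bianchi, Fontaine.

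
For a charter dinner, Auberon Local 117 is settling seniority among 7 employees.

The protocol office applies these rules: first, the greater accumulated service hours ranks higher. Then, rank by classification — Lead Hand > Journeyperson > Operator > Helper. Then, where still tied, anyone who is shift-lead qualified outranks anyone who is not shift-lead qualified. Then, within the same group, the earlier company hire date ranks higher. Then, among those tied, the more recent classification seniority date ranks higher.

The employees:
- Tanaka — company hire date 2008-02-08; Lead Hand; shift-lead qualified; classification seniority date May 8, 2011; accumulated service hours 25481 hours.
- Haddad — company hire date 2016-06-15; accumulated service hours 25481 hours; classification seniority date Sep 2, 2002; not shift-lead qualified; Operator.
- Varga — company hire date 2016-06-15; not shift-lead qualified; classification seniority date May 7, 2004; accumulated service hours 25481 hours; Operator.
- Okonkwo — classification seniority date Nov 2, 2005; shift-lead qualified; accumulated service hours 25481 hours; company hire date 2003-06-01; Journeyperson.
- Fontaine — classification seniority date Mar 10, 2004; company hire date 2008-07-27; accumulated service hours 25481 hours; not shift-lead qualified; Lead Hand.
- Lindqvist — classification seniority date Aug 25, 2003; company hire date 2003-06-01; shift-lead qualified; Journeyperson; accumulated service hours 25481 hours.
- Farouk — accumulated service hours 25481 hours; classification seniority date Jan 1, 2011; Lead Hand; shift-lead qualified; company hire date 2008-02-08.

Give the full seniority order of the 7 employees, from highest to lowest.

Tanaka, Farouk, Fontaine, Okonkwo, Lindqvist, Varga, Haddad

By accumulated service hours (higher first): Tanaka, Farouk, Fontaine, Okonkwo, Lindqvist, Varga and Haddad (each 25481 hours).
Among Tanaka, Farouk, Fontaine, Okonkwo, Lindqvist, Varga and Haddad, by classification: Tanaka, Farouk and Fontaine (Lead Hand) before Okonkwo and Lindqvist (Journeyperson) before Varga and Haddad (Operator).
Among Tanaka, Farouk and Fontaine, shift-lead qualified before not shift-lead qualified: Tanaka and Farouk (shift-lead qualified) before Fontaine (not shift-lead qualified).
Tanaka and Farouk both have company hire date 2008-02-08, so the next rule applies.
Among Tanaka and Farouk, by classification seniority date (later first): Tanaka (May 8, 2011) before Farouk (Jan 1, 2011).
Okonkwo and Lindqvist are each shift-lead qualified, so the next rule applies.
Okonkwo and Lindqvist both have company hire date 2003-06-01, so the next rule applies.
Among Okonkwo and Lindqvist, by classification seniority date (later first): Okonkwo (Nov 2, 2005) before Lindqvist (Aug 25, 2003).
Varga and Haddad are each not shift-lead qualified, so the next rule applies.
Varga and Haddad both have company hire date 2016-06-15, so the next rule applies.
Among Varga and Haddad, by classification seniority date (later first): Varga (May 7, 2004) before Haddad (Sep 2, 2002).
Full order: Tanaka, Farouk, Fontaine, Okonkwo, Lindqvist, Varga, Haddad.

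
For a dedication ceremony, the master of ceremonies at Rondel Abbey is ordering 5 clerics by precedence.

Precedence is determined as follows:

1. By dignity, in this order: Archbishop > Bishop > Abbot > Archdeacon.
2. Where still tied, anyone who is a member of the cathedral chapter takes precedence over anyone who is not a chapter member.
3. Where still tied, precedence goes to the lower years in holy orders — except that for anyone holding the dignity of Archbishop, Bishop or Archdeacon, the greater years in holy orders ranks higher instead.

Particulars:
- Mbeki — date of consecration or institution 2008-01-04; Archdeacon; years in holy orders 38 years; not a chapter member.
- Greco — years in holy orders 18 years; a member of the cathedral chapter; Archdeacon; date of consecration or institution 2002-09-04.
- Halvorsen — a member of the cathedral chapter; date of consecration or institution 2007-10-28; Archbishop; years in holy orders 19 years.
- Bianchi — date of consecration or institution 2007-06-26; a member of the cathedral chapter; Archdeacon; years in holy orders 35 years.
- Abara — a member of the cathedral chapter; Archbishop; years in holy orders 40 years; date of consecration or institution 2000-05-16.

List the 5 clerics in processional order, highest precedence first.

Abara, Halvorsen, Bianchi, Greco, Mbeki

By dignity: Abara and Halvorsen (Archbishop); then Bianchi, Greco and Mbeki (Archdeacon).
Abara and Halvorsen are each a member of the cathedral chapter, so the next rule applies.
Among Abara and Halvorsen, by years in holy orders (higher first) (reversed rule for this group): Abara (40 years) before Halvorsen (19 years).
Among Bianchi, Greco and Mbeki, a member of the cathedral chapter before not a chapter member: Bianchi and Greco (a member of the cathedral chapter) before Mbeki (not a chapter member).
Among Bianchi and Greco, by years in holy orders (higher first) (reversed rule for this group): Bianchi (35 years) before Greco (18 years).
Full order: Abara, Halvorsen, Bianchi, Greco, Mbeki.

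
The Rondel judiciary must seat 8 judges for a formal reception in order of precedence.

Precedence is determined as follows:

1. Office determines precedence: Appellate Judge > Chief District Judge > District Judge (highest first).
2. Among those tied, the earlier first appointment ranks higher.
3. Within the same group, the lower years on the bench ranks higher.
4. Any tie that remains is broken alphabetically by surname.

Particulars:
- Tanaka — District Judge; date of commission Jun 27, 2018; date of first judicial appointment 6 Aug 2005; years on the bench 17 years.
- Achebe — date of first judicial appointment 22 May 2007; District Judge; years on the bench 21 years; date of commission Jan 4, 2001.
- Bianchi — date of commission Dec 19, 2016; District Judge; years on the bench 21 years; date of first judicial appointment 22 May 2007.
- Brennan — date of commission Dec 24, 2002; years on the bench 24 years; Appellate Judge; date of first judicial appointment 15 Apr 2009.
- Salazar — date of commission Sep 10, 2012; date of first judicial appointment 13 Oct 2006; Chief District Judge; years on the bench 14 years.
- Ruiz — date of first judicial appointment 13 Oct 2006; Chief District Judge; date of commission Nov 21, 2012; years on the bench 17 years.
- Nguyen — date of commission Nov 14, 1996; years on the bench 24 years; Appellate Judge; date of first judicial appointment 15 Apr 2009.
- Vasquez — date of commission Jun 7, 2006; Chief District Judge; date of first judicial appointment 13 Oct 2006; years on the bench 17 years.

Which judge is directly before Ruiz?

Salazar

By office: Brennan and Nguyen (Appellate Judge); then Salazar, Ruiz and Vasquez (Chief District Judge); then Tanaka, Achebe and Bianchi (District Judge).
Brennan and Nguyen both have date of first judicial appointment 15 Apr 2009, so the next rule applies.
Brennan and Nguyen both have years on the bench 24 years, so the next rule applies.
Among Brennan and Nguyen, alphabetically by surname: Brennan before Nguyen.
Salazar, Ruiz and Vasquez all have date of first judicial appointment 13 Oct 2006, so the next rule applies.
Among Salazar, Ruiz and Vasquez, by years on the bench (lower first): Salazar (14 years) before Ruiz and Vasquez (17 years).
Among Ruiz and Vasquez, alphabetically by surname: Ruiz before Vasquez.
Among Tanaka, Achebe and Bianchi, by date of first judicial appointment (earlier first): Tanaka (6 Aug 2005) before Achebe and Bianchi (22 May 2007).
Achebe and Bianchi both have years on the bench 21 years, so the next rule applies.
Among Achebe and Bianchi, alphabetically by surname: Achebe before Bianchi.
Order: Brennan, Nguyen, Salazar, Ruiz, Vasquez, Tanaka, Achebe, Bianchi.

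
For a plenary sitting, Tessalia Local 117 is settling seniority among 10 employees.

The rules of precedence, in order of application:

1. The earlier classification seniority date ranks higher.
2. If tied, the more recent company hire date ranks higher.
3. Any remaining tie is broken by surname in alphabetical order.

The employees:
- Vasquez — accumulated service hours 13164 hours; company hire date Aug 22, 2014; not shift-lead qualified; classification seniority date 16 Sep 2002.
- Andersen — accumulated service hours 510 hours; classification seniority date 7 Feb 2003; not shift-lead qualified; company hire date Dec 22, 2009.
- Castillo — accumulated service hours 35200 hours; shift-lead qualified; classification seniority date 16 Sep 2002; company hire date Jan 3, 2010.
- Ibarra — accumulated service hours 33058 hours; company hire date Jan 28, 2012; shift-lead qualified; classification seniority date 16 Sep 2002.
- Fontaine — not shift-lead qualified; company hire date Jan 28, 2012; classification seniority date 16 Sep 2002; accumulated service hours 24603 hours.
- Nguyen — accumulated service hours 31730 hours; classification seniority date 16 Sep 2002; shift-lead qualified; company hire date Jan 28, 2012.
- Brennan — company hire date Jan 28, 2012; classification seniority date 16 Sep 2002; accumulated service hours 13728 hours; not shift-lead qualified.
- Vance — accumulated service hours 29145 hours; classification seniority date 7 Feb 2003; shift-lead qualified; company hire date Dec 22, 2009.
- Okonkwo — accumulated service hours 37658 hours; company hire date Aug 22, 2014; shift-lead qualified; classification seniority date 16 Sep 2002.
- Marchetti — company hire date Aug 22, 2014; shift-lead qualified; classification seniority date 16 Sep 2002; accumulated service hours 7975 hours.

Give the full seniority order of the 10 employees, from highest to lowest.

Marchetti, Okonkwo, Vasquez, Brennan, Fontaine, Ibarra, Nguyen, Castillo, Andersen, Vance

By classification seniority date (earlier first): Marchetti, Okonkwo, Vasquez, Brennan, Fontaine, Ibarra, Nguyen and Castillo (each 16 Sep 2002); then Andersen and Vance (both 7 Feb 2003).
Among Marchetti, Okonkwo, Vasquez, Brennan, Fontaine, Ibarra, Nguyen and Castillo, by company hire date (later first): Marchetti, Okonkwo and Vasquez (Aug 22, 2014) before Brennan, Fontaine, Ibarra and Nguyen (Jan 28, 2012) before Castillo (Jan 3, 2010).
Among Marchetti, Okonkwo and Vasquez, alphabetically by surname: Marchetti before Okonkwo before Vasquez.
Among Brennan, Fontaine, Ibarra and Nguyen, alphabetically by surname: Brennan before Fontaine before Ibarra before Nguyen.
Andersen and Vance both have company hire date Dec 22, 2009, so the next rule applies.
Among Andersen and Vance, alphabetically by surname: Andersen before Vance.
Full order: Marchetti, Okonkwo, Vasquez, Brennan, Fontaine, Ibarra, Nguyen, Castillo, Andersen, Vance.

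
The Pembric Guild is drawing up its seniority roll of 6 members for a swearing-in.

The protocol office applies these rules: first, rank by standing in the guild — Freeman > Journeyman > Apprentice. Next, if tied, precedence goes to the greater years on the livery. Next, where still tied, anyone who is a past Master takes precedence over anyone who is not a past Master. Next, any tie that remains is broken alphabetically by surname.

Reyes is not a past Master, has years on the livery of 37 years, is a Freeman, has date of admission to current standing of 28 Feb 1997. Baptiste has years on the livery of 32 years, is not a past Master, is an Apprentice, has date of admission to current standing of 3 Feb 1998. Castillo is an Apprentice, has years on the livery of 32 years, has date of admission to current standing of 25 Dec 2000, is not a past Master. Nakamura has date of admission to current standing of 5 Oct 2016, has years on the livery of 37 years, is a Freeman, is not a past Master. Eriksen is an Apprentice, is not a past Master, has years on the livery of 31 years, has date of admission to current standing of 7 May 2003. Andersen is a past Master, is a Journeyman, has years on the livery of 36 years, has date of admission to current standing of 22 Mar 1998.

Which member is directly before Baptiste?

By standing in the guild: Nakamura and Reyes (Freeman); then Andersen (Journeyman); then Baptiste, Castillo and Eriksen (Apprentice).
Nakamura and Reyes both have years on the livery 37 years, so the next rule applies.
Nakamura and Reyes are each not a past Master, so the next rule applies.
Among Nakamura and Reyes, alphabetically by surname: Nakamura before Reyes.
Among Baptiste, Castillo and Eriksen, by years on the livery (higher first): Baptiste and Castillo (32 years) before Eriksen (31 years).
Baptiste and Castillo are each not a past Master, so the next rule applies.
Among Baptiste and Castillo, alphabetically by surname: Baptiste before Castillo.
Order: Nakamura, Reyes, Andersen, Baptiste, Castillo, Eriksen.

Andersen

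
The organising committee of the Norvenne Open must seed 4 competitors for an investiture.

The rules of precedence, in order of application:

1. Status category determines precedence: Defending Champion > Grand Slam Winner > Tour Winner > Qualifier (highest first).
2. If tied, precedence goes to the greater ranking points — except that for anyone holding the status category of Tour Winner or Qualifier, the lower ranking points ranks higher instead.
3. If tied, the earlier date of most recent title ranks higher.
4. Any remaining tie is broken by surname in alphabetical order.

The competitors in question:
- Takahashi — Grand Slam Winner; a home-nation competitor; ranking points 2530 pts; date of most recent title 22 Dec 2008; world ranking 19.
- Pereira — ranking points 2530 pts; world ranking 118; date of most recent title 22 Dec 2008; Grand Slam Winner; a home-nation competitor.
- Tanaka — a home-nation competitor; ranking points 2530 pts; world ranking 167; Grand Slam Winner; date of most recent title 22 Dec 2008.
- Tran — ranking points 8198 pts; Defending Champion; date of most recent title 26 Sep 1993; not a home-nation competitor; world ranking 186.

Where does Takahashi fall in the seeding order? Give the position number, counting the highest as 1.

By status category: Tran (Defending Champion); then Pereira, Takahashi and Tanaka (Grand Slam Winner).
Pereira, Takahashi and Tanaka all have ranking points 2530 pts, so the next rule applies.
Pereira, Takahashi and Tanaka all have date of most recent title 22 Dec 2008, so the next rule applies.
Among Pereira, Takahashi and Tanaka, alphabetically by surname: Pereira before Takahashi before Tanaka.
Order: Tran, Pereira, Takahashi, Tanaka. So position 3.

3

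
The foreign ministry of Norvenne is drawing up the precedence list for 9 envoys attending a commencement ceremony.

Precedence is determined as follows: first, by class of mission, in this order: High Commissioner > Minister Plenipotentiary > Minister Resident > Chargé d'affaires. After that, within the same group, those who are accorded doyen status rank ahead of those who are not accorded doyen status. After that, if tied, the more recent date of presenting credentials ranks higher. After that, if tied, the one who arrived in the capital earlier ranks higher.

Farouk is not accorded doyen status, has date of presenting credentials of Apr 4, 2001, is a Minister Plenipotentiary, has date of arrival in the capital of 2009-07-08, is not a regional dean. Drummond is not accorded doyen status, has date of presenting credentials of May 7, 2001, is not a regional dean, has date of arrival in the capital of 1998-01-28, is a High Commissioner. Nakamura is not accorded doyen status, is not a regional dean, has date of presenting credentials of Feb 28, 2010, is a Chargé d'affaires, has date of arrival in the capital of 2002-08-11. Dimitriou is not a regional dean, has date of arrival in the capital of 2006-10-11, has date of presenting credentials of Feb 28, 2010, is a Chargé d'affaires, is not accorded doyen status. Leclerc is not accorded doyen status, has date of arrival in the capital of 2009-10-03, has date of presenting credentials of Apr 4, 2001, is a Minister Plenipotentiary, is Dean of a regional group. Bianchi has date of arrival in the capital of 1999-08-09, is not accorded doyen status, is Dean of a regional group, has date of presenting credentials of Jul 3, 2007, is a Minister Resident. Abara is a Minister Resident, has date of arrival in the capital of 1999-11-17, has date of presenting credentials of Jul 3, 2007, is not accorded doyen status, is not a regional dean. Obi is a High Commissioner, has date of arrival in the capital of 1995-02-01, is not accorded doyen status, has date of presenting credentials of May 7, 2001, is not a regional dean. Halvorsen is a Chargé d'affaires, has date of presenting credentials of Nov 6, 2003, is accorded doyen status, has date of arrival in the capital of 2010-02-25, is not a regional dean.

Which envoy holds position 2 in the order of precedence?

By class of mission: Obi and Drummond (High Commissioner); then Farouk and Leclerc (Minister Plenipotentiary); then Bianchi and Abara (Minister Resident); then Halvorsen, Nakamura and Dimitriou (Chargé d'affaires).
Obi and Drummond are each not accorded doyen status, so the next rule applies.
Obi and Drummond both have date of presenting credentials May 7, 2001, so the next rule applies.
Among Obi and Drummond, by date of arrival in the capital (earlier first): Obi (1995-02-01) before Drummond (1998-01-28).
Farouk and Leclerc are each not accorded doyen status, so the next rule applies.
Farouk and Leclerc both have date of presenting credentials Apr 4, 2001, so the next rule applies.
Among Farouk and Leclerc, by date of arrival in the capital (earlier first): Farouk (2009-07-08) before Leclerc (2009-10-03).
Bianchi and Abara are each not accorded doyen status, so the next rule applies.
Bianchi and Abara both have date of presenting credentials Jul 3, 2007, so the next rule applies.
Among Bianchi and Abara, by date of arrival in the capital (earlier first): Bianchi (1999-08-09) before Abara (1999-11-17).
Among Halvorsen, Nakamura and Dimitriou, accorded doyen status before not accorded doyen status: Halvorsen (accorded doyen status) before Nakamura and Dimitriou (not accorded doyen status).
Nakamura and Dimitriou both have date of presenting credentials Feb 28, 2010, so the next rule applies.
Among Nakamura and Dimitriou, by date of arrival in the capital (earlier first): Nakamura (2002-08-11) before Dimitriou (2006-10-11).
Order: Obi, Drummond, Farouk, Leclerc, Bianchi, Abara, Halvorsen, Nakamura, Dimitriou.

Drummond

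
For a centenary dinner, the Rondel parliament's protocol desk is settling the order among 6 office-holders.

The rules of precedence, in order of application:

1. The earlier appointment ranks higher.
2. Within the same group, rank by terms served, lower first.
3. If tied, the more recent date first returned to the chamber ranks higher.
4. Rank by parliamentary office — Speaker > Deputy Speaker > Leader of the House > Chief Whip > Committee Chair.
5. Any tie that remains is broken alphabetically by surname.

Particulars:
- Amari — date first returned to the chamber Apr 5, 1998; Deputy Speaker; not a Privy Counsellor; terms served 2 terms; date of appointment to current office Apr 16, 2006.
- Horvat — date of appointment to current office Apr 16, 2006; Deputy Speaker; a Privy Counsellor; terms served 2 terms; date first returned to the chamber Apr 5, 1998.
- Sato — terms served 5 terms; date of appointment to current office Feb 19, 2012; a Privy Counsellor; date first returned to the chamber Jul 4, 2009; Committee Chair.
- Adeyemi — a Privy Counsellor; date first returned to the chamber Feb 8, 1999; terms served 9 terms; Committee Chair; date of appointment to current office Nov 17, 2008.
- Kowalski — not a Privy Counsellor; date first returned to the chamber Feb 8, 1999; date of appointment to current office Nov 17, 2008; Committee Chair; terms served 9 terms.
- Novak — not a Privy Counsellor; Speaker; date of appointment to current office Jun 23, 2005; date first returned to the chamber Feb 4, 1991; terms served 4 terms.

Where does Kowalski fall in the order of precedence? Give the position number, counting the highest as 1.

5

By date of appointment to current office (earlier first): Novak (Jun 23, 2005); then Amari and Horvat (both Apr 16, 2006); then Adeyemi and Kowalski (both Nov 17, 2008); then Sato (Feb 19, 2012).
Amari and Horvat both have terms served 2 terms, so the next rule applies.
Amari and Horvat both have date first returned to the chamber Apr 5, 1998, so the next rule applies.
Amari and Horvat are each Deputy Speaker, so the next rule applies.
Among Amari and Horvat, alphabetically by surname: Amari before Horvat.
Adeyemi and Kowalski both have terms served 9 terms, so the next rule applies.
Adeyemi and Kowalski both have date first returned to the chamber Feb 8, 1999, so the next rule applies.
Adeyemi and Kowalski are each Committee Chair, so the next rule applies.
Among Adeyemi and Kowalski, alphabetically by surname: Adeyemi before Kowalski.
Order: Novak, Amari, Horvat, Adeyemi, Kowalski, Sato. So position 5.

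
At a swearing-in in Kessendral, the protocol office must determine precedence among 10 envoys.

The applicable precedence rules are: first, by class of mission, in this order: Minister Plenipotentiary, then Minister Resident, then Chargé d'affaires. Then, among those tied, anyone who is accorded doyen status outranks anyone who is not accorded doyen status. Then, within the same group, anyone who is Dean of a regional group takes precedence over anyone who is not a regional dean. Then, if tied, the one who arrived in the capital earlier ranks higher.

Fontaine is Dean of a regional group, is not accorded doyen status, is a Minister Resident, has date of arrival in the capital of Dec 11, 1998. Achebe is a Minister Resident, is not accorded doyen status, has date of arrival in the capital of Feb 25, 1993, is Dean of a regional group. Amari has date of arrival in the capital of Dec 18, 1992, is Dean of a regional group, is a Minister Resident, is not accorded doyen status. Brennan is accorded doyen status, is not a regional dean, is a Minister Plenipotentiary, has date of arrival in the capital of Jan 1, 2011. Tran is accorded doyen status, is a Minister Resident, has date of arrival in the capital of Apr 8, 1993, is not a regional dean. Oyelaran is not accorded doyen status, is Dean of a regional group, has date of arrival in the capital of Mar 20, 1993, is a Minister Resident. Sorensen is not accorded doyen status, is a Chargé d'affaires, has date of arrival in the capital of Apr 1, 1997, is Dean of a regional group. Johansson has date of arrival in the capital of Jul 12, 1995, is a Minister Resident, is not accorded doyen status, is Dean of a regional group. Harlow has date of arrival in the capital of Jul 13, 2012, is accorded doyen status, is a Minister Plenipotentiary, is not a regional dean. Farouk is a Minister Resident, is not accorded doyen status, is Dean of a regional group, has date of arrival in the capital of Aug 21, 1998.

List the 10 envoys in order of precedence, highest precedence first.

By class of mission: Brennan and Harlow (Minister Plenipotentiary); then Tran, Amari, Achebe, Oyelaran, Johansson, Farouk and Fontaine (Minister Resident); then Sorensen (Chargé d'affaires).
Brennan and Harlow are each accorded doyen status, so the next rule applies.
Brennan and Harlow are each not a regional dean, so the next rule applies.
Among Brennan and Harlow, by date of arrival in the capital (earlier first): Brennan (Jan 1, 2011) before Harlow (Jul 13, 2012).
Among Tran, Amari, Achebe, Oyelaran, Johansson, Farouk and Fontaine, accorded doyen status before not accorded doyen status: Tran (accorded doyen status) before Amari, Achebe, Oyelaran, Johansson, Farouk and Fontaine (not accorded doyen status).
Amari, Achebe, Oyelaran, Johansson, Farouk and Fontaine are each Dean of a regional group, so the next rule applies.
Among Amari, Achebe, Oyelaran, Johansson, Farouk and Fontaine, by date of arrival in the capital (earlier first): Amari (Dec 18, 1992) before Achebe (Feb 25, 1993) before Oyelaran (Mar 20, 1993) before Johansson (Jul 12, 1995) before Farouk (Aug 21, 1998) before Fontaine (Dec 11, 1998).
Full order: Brennan, Harlow, Tran, Amari, Achebe, Oyelaran, Johansson, Farouk, Fontaine, Sorensen.

Brennan, Harlow, Tran, Amari, Achebe, Oyelaran, Johansson, Farouk, Fontaine, Sorensen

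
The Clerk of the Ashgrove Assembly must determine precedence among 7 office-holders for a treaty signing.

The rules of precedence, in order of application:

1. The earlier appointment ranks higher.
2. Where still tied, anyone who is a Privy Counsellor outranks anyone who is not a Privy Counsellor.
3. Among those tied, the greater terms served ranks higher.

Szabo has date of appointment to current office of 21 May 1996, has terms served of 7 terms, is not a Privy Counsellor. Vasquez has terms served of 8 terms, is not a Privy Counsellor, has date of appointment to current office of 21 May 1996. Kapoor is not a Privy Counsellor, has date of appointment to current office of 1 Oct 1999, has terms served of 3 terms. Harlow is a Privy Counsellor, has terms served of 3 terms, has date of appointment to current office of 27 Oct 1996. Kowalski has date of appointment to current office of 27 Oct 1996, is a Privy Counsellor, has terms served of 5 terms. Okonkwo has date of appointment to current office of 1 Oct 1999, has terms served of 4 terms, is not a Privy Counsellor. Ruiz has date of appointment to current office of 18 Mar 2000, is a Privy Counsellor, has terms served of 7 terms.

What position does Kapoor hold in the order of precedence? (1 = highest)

By date of appointment to current office (earlier first): Vasquez and Szabo (both 21 May 1996); then Kowalski and Harlow (both 27 Oct 1996); then Okonkwo and Kapoor (both 1 Oct 1999); then Ruiz (18 Mar 2000).
Vasquez and Szabo are each not a Privy Counsellor, so the next rule applies.
Among Vasquez and Szabo, by terms served (higher first): Vasquez (8 terms) before Szabo (7 terms).
Kowalski and Harlow are each a Privy Counsellor, so the next rule applies.
Among Kowalski and Harlow, by terms served (higher first): Kowalski (5 terms) before Harlow (3 terms).
Okonkwo and Kapoor are each not a Privy Counsellor, so the next rule applies.
Among Okonkwo and Kapoor, by terms served (higher first): Okonkwo (4 terms) before Kapoor (3 terms).
Order: Vasquez, Szabo, Kowalski, Harlow, Okonkwo, Kapoor, Ruiz. So position 6.

6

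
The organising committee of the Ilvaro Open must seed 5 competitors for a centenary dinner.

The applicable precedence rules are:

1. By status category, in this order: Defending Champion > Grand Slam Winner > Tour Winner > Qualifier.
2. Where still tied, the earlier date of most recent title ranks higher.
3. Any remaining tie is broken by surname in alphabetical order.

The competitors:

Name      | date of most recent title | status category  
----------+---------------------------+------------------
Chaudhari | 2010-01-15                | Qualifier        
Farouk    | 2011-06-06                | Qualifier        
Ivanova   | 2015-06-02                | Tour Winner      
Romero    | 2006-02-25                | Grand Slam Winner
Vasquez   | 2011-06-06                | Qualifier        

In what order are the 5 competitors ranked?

Romero, Ivanova, Chaudhari, Farouk, Vasquez

By status category: Romero (Grand Slam Winner); then Ivanova (Tour Winner); then Chaudhari, Farouk and Vasquez (Qualifier).
Among Chaudhari, Farouk and Vasquez, by date of most recent title (earlier first): Chaudhari (2010-01-15) before Farouk and Vasquez (2011-06-06).
Among Farouk and Vasquez, alphabetically by surname: Farouk before Vasquez.
Full order: Romero, Ivanova, Chaudhari, Farouk, Vasquez.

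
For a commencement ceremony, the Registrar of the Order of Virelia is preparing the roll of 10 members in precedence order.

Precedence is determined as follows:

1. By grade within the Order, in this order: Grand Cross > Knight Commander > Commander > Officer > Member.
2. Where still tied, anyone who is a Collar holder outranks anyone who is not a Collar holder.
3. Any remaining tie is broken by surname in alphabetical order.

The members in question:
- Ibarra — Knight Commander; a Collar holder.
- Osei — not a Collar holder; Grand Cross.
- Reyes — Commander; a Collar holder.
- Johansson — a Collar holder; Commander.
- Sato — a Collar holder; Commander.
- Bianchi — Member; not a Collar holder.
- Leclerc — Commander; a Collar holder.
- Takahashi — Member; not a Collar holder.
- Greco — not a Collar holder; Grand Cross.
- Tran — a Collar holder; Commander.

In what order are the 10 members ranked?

By grade within the Order: Greco and Osei (Grand Cross); then Ibarra (Knight Commander); then Johansson, Leclerc, Reyes, Sato and Tran (Commander); then Bianchi and Takahashi (Member).
Greco and Osei are each not a Collar holder, so the next rule applies.
Among Greco and Osei, alphabetically by surname: Greco before Osei.
Johansson, Leclerc, Reyes, Sato and Tran are each a Collar holder, so the next rule applies.
Among Johansson, Leclerc, Reyes, Sato and Tran, alphabetically by surname: Johansson before Leclerc before Reyes before Sato before Tran.
Bianchi and Takahashi are each not a Collar holder, so the next rule applies.
Among Bianchi and Takahashi, alphabetically by surname: Bianchi before Takahashi.
Full order: Greco, Osei, Ibarra, Johansson, Leclerc, Reyes, Sato, Tran, Bianchi, Takahashi.

Greco, Osei, Ibarra, Johansson, Leclerc, Reyes, Sato, Tran, Bianchi, Takahashi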